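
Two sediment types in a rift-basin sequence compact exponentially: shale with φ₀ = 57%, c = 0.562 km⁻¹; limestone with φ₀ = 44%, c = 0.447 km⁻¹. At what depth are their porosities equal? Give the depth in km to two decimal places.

2.25 km

Set φ₀ₐ e^(−cₐz) = φ₀ᵦ e^(−cᵦz) ⇒ ln(φ₀ₐ/φ₀ᵦ) = (cₐ − cᵦ)·z
z = ln(0.57/0.44) / (0.562 − 0.447) = 0.2589 / 0.115 = 2.251 km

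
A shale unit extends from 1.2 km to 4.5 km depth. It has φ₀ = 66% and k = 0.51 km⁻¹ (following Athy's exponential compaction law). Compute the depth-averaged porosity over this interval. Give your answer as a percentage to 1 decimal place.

17.3%

⟨φ⟩ = (1/(d₂−d₁)) ∫ φ₀ e^(−kd) dd = φ₀·(e^(−k·d₁) − e^(−k·d₂)) / (k·(d₂−d₁))
e^(−0.51×1.2) = 0.5423; e^(−0.51×4.5) = 0.1008
⟨φ⟩ = 0.66 × (0.5423 − 0.1008) / (0.51 × 3.3) = 0.66 × 0.2623 = 0.1731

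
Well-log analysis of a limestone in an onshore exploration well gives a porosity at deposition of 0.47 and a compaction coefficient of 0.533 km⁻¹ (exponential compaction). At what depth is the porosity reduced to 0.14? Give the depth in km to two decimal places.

2.27 km

Invert Athy's law: d = ln(n₀/n) / β
d = ln(0.47/0.14) / 0.533 = ln(3.357) / 0.533 = 1.2111 / 0.533 = 2.272 km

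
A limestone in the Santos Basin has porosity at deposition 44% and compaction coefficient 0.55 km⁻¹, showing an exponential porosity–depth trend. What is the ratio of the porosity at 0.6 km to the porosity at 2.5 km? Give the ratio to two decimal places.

n(Z₁)/n(Z₂) = e^(−k·Z₁)/e^(−k·Z₂) = e^{k(Z₂−Z₁)}
= exp(0.55 × 1.9) = exp(1.045) = 2.8434

2.84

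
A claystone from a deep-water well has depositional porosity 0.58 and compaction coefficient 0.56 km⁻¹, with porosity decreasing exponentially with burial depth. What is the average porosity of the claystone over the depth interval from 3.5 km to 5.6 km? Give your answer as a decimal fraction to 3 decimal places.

⟨φ⟩ = (1/(z₂−z₁)) ∫ φ₀ e^(−cz) dz = φ₀·(e^(−c·z₁) − e^(−c·z₂)) / (c·(z₂−z₁))
e^(−0.56×3.5) = 0.1409; e^(−0.56×5.6) = 0.0435
⟨φ⟩ = 0.58 × (0.1409 − 0.0435) / (0.56 × 2.1) = 0.58 × 0.0828 = 0.0480

0.048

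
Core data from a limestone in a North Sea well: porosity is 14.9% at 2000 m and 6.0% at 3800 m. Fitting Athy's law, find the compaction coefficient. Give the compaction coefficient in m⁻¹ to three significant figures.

Working in km (1 km = 1000 m; k in km⁻¹ = k in m⁻¹ × 1000):
Athy: n(d) = n₀ e^(−kd) ⇒ n₁/n₂ = e^{k(d₂−d₁)} ⇒ k = ln(n₁/n₂)/(d₂−d₁)
k = ln(0.149/0.06) / (3.8 − 2) = ln(2.483) / 1.8 = 0.9096 / 1.8 = 0.5053 km⁻¹

0.000505 m⁻¹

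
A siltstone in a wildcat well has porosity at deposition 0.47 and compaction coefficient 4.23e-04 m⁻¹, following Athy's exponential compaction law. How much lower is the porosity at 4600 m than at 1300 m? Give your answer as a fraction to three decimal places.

Working in km (1 km = 1000 m; β in km⁻¹ = β in m⁻¹ × 1000):
φ(1.3) = 0.47·e^(−0.423×1.3) = 0.2712
φ(4.6) = 0.47·e^(−0.423×4.6) = 0.0672
Δφ = 0.2712 − 0.0672 = 0.2040

0.204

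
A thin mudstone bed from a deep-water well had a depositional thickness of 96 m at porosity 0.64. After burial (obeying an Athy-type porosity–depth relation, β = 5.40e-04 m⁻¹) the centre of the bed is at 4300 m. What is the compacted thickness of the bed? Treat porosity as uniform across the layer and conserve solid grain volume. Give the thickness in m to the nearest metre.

37 m

Working in km (1 km = 1000 m; β in km⁻¹ = β in m⁻¹ × 1000):
Porosity at 4.3 km: phi = 0.64·exp(−0.54×4.3) = 0.0628
Solid-volume conservation: h(1−phi) = h₀(1−phi₀) ⇒ h = h₀·(1−phi₀)/(1−phi)
h = 0.096 × (1 − 0.64)/(1 − 0.0628) = 0.096 × 0.3841 = 0.0369 km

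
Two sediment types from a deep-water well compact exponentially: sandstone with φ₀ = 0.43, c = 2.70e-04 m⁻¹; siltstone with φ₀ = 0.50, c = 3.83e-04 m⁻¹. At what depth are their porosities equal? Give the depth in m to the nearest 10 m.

Working in km (1 km = 1000 m; c in km⁻¹ = c in m⁻¹ × 1000):
Set φ₀ₐ e^(−cₐz) = φ₀ᵦ e^(−cᵦz) ⇒ ln(φ₀ₐ/φ₀ᵦ) = (cₐ − cᵦ)·z
z = ln(0.43/0.5) / (0.27 − 0.383) = -0.1508 / -0.113 = 1.335 km

1330 m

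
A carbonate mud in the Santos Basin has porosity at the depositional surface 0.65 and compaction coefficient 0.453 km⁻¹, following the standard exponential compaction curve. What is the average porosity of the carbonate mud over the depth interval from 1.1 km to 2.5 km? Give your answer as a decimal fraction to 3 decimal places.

⟨φ⟩ = (1/(d₂−d₁)) ∫ φ₀ e^(−kd) dd = φ₀·(e^(−k·d₁) − e^(−k·d₂)) / (k·(d₂−d₁))
e^(−0.453×1.1) = 0.6076; e^(−0.453×2.5) = 0.3222
⟨φ⟩ = 0.65 × (0.6076 − 0.3222) / (0.453 × 1.4) = 0.65 × 0.4499 = 0.2924

0.292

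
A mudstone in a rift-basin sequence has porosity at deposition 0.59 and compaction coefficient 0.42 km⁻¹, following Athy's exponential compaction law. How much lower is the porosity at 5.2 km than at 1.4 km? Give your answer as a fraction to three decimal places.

0.261

phi(1.4) = 0.59·e^(−0.42×1.4) = 0.3277
phi(5.2) = 0.59·e^(−0.42×5.2) = 0.0664
Δphi = 0.3277 − 0.0664 = 0.2613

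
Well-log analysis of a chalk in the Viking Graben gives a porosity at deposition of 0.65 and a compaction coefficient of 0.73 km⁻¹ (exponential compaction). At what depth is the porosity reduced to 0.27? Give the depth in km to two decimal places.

Invert Athy's law: z = ln(phi₀/phi) / k
z = ln(0.65/0.27) / 0.73 = ln(2.407) / 0.73 = 0.8786 / 0.73 = 1.203 km

1.20 km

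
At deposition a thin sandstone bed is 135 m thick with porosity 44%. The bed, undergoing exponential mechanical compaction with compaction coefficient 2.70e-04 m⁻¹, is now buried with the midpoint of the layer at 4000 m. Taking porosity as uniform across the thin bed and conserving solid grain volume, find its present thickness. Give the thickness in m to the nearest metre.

Working in km (1 km = 1000 m; c in km⁻¹ = c in m⁻¹ × 1000):
Porosity at 4 km: n = 0.44·exp(−0.27×4) = 0.1494
Solid-volume conservation: h(1−n) = h₀(1−n₀) ⇒ h = h₀·(1−n₀)/(1−n)
h = 0.135 × (1 − 0.44)/(1 − 0.1494) = 0.135 × 0.6584 = 0.0889 km

89 m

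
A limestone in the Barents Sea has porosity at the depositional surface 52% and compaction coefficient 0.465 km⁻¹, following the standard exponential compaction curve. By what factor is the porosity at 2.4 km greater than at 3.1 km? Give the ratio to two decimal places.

1.38

phi(z₁)/phi(z₂) = e^(−k·z₁)/e^(−k·z₂) = e^{k(z₂−z₁)}
= exp(0.465 × 0.7) = exp(0.3255) = 1.3847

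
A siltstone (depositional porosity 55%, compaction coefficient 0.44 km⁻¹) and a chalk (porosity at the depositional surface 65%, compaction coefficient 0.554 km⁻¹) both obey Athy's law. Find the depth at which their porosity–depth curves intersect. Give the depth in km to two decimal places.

1.47 km

Set φ₀ₐ e^(−kₐZ) = φ₀ᵦ e^(−kᵦZ) ⇒ ln(φ₀ₐ/φ₀ᵦ) = (kₐ − kᵦ)·Z
Z = ln(0.55/0.65) / (0.44 − 0.554) = -0.1671 / -0.114 = 1.465 km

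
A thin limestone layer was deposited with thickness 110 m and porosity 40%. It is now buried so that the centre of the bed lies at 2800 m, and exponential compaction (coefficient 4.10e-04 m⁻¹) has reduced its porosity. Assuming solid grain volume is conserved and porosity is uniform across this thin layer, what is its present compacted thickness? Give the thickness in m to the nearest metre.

Working in km (1 km = 1000 m; c in km⁻¹ = c in m⁻¹ × 1000):
Porosity at 2.8 km: phi = 0.4·exp(−0.41×2.8) = 0.1269
Solid-volume conservation: h(1−phi) = h₀(1−phi₀) ⇒ h = h₀·(1−phi₀)/(1−phi)
h = 0.11 × (1 − 0.4)/(1 − 0.1269) = 0.11 × 0.6872 = 0.0756 km

76 m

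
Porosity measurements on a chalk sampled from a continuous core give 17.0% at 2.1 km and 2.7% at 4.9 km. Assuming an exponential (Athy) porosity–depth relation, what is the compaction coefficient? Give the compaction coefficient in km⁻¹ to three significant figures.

0.657 km⁻¹

Athy: phi(d) = phi₀ e^(−kd) ⇒ phi₁/phi₂ = e^{k(d₂−d₁)} ⇒ k = ln(phi₁/phi₂)/(d₂−d₁)
k = ln(0.17/0.027) / (4.9 − 2.1) = ln(6.296) / 2.8 = 1.8400 / 2.8 = 0.6571 km⁻¹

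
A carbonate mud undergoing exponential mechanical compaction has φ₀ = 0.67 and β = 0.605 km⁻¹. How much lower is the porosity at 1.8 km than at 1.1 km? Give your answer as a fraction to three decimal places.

φ(1.1) = 0.67·e^(−0.605×1.1) = 0.3444
φ(1.8) = 0.67·e^(−0.605×1.8) = 0.2255
Δφ = 0.3444 − 0.2255 = 0.1189

0.119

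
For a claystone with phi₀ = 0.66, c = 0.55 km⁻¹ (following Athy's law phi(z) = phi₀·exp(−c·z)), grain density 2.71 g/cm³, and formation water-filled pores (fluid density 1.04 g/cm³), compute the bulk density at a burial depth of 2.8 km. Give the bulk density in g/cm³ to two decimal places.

2.47 g/cm³

Porosity at depth: phi = 0.66·exp(−0.55×2.8) = 0.66×0.2144 = 0.1415
Bulk density: ρ_b = (1−phi)ρ_g + phi·ρ_f = 0.8585×2.71 + 0.1415×1.04
       = 2.327 + 0.147 = 2.474 g/cm³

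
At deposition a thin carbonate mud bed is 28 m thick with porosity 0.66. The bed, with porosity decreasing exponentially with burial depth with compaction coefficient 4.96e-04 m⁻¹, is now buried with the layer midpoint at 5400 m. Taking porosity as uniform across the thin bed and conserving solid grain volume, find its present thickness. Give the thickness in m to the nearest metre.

Working in km (1 km = 1000 m; k in km⁻¹ = k in m⁻¹ × 1000):
Porosity at 5.4 km: n = 0.66·exp(−0.496×5.4) = 0.0453
Solid-volume conservation: h(1−n) = h₀(1−n₀) ⇒ h = h₀·(1−n₀)/(1−n)
h = 0.028 × (1 − 0.66)/(1 − 0.0453) = 0.028 × 0.3561 = 0.0100 km

10 m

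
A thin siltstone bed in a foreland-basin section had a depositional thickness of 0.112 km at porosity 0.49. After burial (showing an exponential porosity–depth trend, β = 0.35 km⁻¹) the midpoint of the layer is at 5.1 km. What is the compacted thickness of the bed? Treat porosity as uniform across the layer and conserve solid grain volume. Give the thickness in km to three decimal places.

0.062 km

Porosity at 5.1 km: phi = 0.49·exp(−0.35×5.1) = 0.0822
Solid-volume conservation: h(1−phi) = h₀(1−phi₀) ⇒ h = h₀·(1−phi₀)/(1−phi)
h = 0.112 × (1 − 0.49)/(1 − 0.0822) = 0.112 × 0.5557 = 0.0622 km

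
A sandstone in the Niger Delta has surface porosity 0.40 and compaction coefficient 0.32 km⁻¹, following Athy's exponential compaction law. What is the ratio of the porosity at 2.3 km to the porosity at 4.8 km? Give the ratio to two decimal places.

φ(z₁)/φ(z₂) = e^(−k·z₁)/e^(−k·z₂) = e^{k(z₂−z₁)}
= exp(0.32 × 2.5) = exp(0.8) = 2.2255

2.23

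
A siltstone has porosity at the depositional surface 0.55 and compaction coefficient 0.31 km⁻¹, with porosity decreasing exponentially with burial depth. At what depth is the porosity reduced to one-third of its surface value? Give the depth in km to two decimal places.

φ/φ₀ = 1/3 ⇒ exp(−k·d) = 1/3 ⇒ d = ln(3) / k
d = 1.0986 / 0.31 = 3.544 km

3.54 km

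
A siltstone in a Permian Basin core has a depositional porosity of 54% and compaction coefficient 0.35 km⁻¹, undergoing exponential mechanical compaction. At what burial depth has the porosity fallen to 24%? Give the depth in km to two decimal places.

2.32 km

Invert Athy's law: z = ln(φ₀/φ) / β
z = ln(0.54/0.24) / 0.35 = ln(2.25) / 0.35 = 0.8109 / 0.35 = 2.317 km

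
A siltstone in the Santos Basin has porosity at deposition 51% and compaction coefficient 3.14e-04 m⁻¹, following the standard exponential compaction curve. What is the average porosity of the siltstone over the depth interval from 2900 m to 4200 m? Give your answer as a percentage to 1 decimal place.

16.8%

Working in km (1 km = 1000 m; c in km⁻¹ = c in m⁻¹ × 1000):
⟨phi⟩ = (1/(Z₂−Z₁)) ∫ phi₀ e^(−cZ) dZ = phi₀·(e^(−c·Z₁) − e^(−c·Z₂)) / (c·(Z₂−Z₁))
e^(−0.314×2.9) = 0.4023; e^(−0.314×4.2) = 0.2675
⟨phi⟩ = 0.51 × (0.4023 − 0.2675) / (0.314 × 1.3) = 0.51 × 0.3303 = 0.1685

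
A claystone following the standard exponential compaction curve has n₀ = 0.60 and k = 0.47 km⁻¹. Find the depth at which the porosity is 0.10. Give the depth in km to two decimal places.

3.81 km

Invert Athy's law: Z = ln(n₀/n) / k
Z = ln(0.6/0.1) / 0.47 = ln(6) / 0.47 = 1.7918 / 0.47 = 3.812 km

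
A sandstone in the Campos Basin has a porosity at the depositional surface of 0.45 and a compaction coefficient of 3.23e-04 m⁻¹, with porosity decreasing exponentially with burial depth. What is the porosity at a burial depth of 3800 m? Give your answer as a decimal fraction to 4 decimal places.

0.1319

Working in km (1 km = 1000 m; k in km⁻¹ = k in m⁻¹ × 1000):
φ = φ₀·exp(−k·z) = 0.45 × exp(−0.323 × 3.8) = 0.45 × exp(−1.227)
  = 0.45 × 0.2931 = 0.1319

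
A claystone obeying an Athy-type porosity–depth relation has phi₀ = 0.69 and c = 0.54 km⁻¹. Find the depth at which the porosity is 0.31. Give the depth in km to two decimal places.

Invert Athy's law: z = ln(phi₀/phi) / c
z = ln(0.69/0.31) / 0.54 = ln(2.226) / 0.54 = 0.8001 / 0.54 = 1.482 km

1.48 km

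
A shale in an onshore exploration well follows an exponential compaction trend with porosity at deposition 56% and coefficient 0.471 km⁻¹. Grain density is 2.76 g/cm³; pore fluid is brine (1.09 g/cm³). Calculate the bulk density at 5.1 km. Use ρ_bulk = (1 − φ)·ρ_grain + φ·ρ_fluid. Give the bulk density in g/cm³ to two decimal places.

Porosity at depth: φ = 0.56·exp(−0.471×5.1) = 0.56×0.0905 = 0.0507
Bulk density: ρ_b = (1−φ)ρ_g + φ·ρ_f = 0.9493×2.76 + 0.0507×1.09
       = 2.620 + 0.055 = 2.675 g/cm³

2.68 g/cm³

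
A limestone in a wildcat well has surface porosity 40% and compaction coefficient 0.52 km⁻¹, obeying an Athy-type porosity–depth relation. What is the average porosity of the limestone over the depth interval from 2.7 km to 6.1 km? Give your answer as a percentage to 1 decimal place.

4.6%

⟨phi⟩ = (1/(d₂−d₁)) ∫ phi₀ e^(−βd) dd = phi₀·(e^(−β·d₁) − e^(−β·d₂)) / (β·(d₂−d₁))
e^(−0.52×2.7) = 0.2456; e^(−0.52×6.1) = 0.0419
⟨phi⟩ = 0.4 × (0.2456 − 0.0419) / (0.52 × 3.4) = 0.4 × 0.1152 = 0.0461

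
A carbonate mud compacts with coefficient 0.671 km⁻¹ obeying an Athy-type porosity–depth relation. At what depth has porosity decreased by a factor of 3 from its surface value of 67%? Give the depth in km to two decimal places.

n/n₀ = 1/3 ⇒ exp(−c·Z) = 1/3 ⇒ Z = ln(3) / c
Z = 1.0986 / 0.671 = 1.637 km

1.64 km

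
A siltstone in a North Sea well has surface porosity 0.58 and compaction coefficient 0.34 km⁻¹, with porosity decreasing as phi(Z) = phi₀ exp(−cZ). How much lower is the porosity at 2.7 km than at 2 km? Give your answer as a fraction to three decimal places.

0.062

phi(2) = 0.58·e^(−0.34×2) = 0.2938
phi(2.7) = 0.58·e^(−0.34×2.7) = 0.2316
Δphi = 0.2938 − 0.2316 = 0.0622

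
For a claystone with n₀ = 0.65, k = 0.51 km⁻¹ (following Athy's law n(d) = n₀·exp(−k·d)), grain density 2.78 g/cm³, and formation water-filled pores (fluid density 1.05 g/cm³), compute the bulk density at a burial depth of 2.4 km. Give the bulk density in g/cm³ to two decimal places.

Porosity at depth: n = 0.65·exp(−0.51×2.4) = 0.65×0.2941 = 0.1911
Bulk density: ρ_b = (1−n)ρ_g + n·ρ_f = 0.8089×2.78 + 0.1911×1.05
       = 2.249 + 0.201 = 2.449 g/cm³

2.45 g/cm³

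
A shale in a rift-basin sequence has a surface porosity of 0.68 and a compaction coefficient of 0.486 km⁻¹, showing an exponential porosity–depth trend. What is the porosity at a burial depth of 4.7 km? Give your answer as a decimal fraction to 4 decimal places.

φ = φ₀·exp(−k·z) = 0.68 × exp(−0.486 × 4.7) = 0.68 × exp(−2.284)
  = 0.68 × 0.1019 = 0.0693

0.0693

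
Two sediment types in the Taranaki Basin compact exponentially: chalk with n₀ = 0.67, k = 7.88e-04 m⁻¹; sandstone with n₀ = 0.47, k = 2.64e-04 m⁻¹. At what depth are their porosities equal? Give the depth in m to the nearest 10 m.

680 m

Working in km (1 km = 1000 m; k in km⁻¹ = k in m⁻¹ × 1000):
Set n₀ₐ e^(−kₐZ) = n₀ᵦ e^(−kᵦZ) ⇒ ln(n₀ₐ/n₀ᵦ) = (kₐ − kᵦ)·Z
Z = ln(0.67/0.47) / (0.788 − 0.264) = 0.3545 / 0.524 = 0.677 km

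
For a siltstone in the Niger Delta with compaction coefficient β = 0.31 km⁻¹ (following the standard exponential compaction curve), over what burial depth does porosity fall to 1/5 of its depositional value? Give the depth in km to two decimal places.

phi/phi₀ = 1/5 ⇒ exp(−β·z) = 1/5 ⇒ z = ln(5) / β
z = 1.6094 / 0.31 = 5.192 km

5.19 km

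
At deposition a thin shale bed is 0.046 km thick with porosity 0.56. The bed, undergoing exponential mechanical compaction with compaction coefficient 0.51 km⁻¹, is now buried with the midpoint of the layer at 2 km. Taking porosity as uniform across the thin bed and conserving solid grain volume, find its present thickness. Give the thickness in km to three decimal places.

0.025 km

Porosity at 2 km: n = 0.56·exp(−0.51×2) = 0.2019
Solid-volume conservation: h(1−n) = h₀(1−n₀) ⇒ h = h₀·(1−n₀)/(1−n)
h = 0.046 × (1 − 0.56)/(1 − 0.2019) = 0.046 × 0.5513 = 0.0254 km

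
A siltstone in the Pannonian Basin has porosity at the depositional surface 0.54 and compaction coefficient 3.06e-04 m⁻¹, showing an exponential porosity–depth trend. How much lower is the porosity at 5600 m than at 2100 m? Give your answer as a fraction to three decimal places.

0.187

Working in km (1 km = 1000 m; c in km⁻¹ = c in m⁻¹ × 1000):
phi(2.1) = 0.54·e^(−0.306×2.1) = 0.2840
phi(5.6) = 0.54·e^(−0.306×5.6) = 0.0973
Δphi = 0.2840 − 0.0973 = 0.1867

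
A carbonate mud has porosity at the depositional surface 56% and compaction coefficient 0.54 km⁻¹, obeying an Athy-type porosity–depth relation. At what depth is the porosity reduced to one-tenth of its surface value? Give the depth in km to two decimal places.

4.26 km

phi/phi₀ = 1/10 ⇒ exp(−c·d) = 1/10 ⇒ d = ln(10) / c
d = 2.3026 / 0.54 = 4.264 km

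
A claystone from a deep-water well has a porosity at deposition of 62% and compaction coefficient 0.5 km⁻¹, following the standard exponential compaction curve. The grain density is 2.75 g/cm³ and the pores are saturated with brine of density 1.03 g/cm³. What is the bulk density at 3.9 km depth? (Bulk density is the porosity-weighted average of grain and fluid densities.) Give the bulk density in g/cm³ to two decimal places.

2.60 g/cm³

Porosity at depth: n = 0.62·exp(−0.5×3.9) = 0.62×0.1423 = 0.0882
Bulk density: ρ_b = (1−n)ρ_g + n·ρ_f = 0.9118×2.75 + 0.0882×1.03
       = 2.507 + 0.091 = 2.598 g/cm³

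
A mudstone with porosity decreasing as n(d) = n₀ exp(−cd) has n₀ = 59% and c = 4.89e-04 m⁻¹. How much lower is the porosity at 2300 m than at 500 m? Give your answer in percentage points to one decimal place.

27.0 percentage points

Working in km (1 km = 1000 m; c in km⁻¹ = c in m⁻¹ × 1000):
n(0.5) = 0.59·e^(−0.489×0.5) = 0.4620
n(2.3) = 0.59·e^(−0.489×2.3) = 0.1916
Δn = 0.4620 − 0.1916 = 0.2704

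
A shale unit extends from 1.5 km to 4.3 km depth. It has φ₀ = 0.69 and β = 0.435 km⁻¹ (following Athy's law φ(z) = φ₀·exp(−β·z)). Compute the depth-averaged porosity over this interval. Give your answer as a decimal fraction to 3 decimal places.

⟨φ⟩ = (1/(z₂−z₁)) ∫ φ₀ e^(−βz) dz = φ₀·(e^(−β·z₁) − e^(−β·z₂)) / (β·(z₂−z₁))
e^(−0.435×1.5) = 0.5207; e^(−0.435×4.3) = 0.1540
⟨φ⟩ = 0.69 × (0.5207 − 0.1540) / (0.435 × 2.8) = 0.69 × 0.3011 = 0.2077

0.208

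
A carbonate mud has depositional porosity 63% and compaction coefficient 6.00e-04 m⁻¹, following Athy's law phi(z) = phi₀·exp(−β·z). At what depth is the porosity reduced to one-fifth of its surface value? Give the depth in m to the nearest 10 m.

Working in km (1 km = 1000 m; β in km⁻¹ = β in m⁻¹ × 1000):
phi/phi₀ = 1/5 ⇒ exp(−β·z) = 1/5 ⇒ z = ln(5) / β
z = 1.6094 / 0.6 = 2.682 km

2680 m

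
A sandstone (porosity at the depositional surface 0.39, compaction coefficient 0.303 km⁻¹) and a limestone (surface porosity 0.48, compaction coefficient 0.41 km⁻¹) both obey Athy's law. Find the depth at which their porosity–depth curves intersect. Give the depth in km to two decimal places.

Set φ₀ₐ e^(−βₐd) = φ₀ᵦ e^(−βᵦd) ⇒ ln(φ₀ₐ/φ₀ᵦ) = (βₐ − βᵦ)·d
d = ln(0.39/0.48) / (0.303 − 0.41) = -0.2076 / -0.107 = 1.941 km

1.94 km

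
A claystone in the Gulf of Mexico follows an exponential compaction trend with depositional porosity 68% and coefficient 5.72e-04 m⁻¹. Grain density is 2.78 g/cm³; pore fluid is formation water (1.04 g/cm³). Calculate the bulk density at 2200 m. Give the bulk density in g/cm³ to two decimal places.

2.44 g/cm³

Working in km (1 km = 1000 m; c in km⁻¹ = c in m⁻¹ × 1000):
Porosity at depth: n = 0.68·exp(−0.572×2.2) = 0.68×0.2841 = 0.1932
Bulk density: ρ_b = (1−n)ρ_g + n·ρ_f = 0.8068×2.78 + 0.1932×1.04
       = 2.243 + 0.201 = 2.444 g/cm³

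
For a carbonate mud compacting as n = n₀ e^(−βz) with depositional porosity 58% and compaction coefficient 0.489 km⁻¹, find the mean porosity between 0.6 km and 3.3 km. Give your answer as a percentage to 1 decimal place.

⟨n⟩ = (1/(z₂−z₁)) ∫ n₀ e^(−βz) dz = n₀·(e^(−β·z₁) − e^(−β·z₂)) / (β·(z₂−z₁))
e^(−0.489×0.6) = 0.7457; e^(−0.489×3.3) = 0.1991
⟨n⟩ = 0.58 × (0.7457 − 0.1991) / (0.489 × 2.7) = 0.58 × 0.4140 = 0.2401

24.0%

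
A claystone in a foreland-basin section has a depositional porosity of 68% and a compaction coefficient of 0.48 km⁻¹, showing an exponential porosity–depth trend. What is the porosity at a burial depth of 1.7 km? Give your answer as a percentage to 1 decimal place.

30.1%

phi = phi₀·exp(−β·Z) = 0.68 × exp(−0.48 × 1.7) = 0.68 × exp(−0.816)
  = 0.68 × 0.4422 = 0.3007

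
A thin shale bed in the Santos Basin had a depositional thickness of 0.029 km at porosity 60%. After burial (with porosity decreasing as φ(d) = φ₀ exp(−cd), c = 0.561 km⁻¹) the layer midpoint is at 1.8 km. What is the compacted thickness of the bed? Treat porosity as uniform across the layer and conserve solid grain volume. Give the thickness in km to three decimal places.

0.015 km

Porosity at 1.8 km: φ = 0.6·exp(−0.561×1.8) = 0.2186
Solid-volume conservation: h(1−φ) = h₀(1−φ₀) ⇒ h = h₀·(1−φ₀)/(1−φ)
h = 0.029 × (1 − 0.6)/(1 − 0.2186) = 0.029 × 0.5119 = 0.0148 km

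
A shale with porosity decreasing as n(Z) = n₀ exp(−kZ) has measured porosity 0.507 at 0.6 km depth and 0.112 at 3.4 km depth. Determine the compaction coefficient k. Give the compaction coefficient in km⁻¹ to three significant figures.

0.539 km⁻¹

Athy: n(Z) = n₀ e^(−kZ) ⇒ n₁/n₂ = e^{k(Z₂−Z₁)} ⇒ k = ln(n₁/n₂)/(Z₂−Z₁)
k = ln(0.507/0.112) / (3.4 − 0.6) = ln(4.527) / 2.8 = 1.5100 / 2.8 = 0.5393 km⁻¹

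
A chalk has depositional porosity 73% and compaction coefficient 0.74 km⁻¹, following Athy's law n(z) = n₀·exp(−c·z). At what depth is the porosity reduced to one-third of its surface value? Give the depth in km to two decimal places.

n/n₀ = 1/3 ⇒ exp(−c·z) = 1/3 ⇒ z = ln(3) / c
z = 1.0986 / 0.74 = 1.485 km

1.48 km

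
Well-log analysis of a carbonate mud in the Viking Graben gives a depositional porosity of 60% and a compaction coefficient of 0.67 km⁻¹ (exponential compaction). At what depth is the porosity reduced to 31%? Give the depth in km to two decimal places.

0.99 km

Invert Athy's law: Z = ln(n₀/n) / c
Z = ln(0.6/0.31) / 0.67 = ln(1.935) / 0.67 = 0.6604 / 0.67 = 0.986 km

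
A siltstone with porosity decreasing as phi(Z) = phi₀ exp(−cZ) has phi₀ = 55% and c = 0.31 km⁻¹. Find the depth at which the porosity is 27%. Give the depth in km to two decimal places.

2.30 km

Invert Athy's law: Z = ln(phi₀/phi) / c
Z = ln(0.55/0.27) / 0.31 = ln(2.037) / 0.31 = 0.7115 / 0.31 = 2.295 km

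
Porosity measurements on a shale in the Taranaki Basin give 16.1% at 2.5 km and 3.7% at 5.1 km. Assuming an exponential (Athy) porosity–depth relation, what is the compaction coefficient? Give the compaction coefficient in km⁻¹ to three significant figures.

Athy: phi(z) = phi₀ e^(−kz) ⇒ phi₁/phi₂ = e^{k(z₂−z₁)} ⇒ k = ln(phi₁/phi₂)/(z₂−z₁)
k = ln(0.161/0.037) / (5.1 − 2.5) = ln(4.351) / 2.6 = 1.4705 / 2.6 = 0.5656 km⁻¹

0.566 km⁻¹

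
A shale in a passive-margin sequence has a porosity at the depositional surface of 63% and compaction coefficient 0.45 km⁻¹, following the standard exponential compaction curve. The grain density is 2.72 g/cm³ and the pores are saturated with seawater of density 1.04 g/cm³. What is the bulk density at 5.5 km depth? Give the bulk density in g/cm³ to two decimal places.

Porosity at depth: n = 0.63·exp(−0.45×5.5) = 0.63×0.0842 = 0.0530
Bulk density: ρ_b = (1−n)ρ_g + n·ρ_f = 0.9470×2.72 + 0.0530×1.04
       = 2.576 + 0.055 = 2.631 g/cm³

2.63 g/cm³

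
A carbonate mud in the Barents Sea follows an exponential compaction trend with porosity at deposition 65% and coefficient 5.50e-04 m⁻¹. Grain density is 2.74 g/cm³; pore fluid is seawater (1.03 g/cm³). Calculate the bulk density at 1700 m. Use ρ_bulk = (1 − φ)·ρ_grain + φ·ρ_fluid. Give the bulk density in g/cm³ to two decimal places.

Working in km (1 km = 1000 m; c in km⁻¹ = c in m⁻¹ × 1000):
Porosity at depth: n = 0.65·exp(−0.55×1.7) = 0.65×0.3926 = 0.2552
Bulk density: ρ_b = (1−n)ρ_g + n·ρ_f = 0.7448×2.74 + 0.2552×1.03
       = 2.041 + 0.263 = 2.304 g/cm³

2.30 g/cm³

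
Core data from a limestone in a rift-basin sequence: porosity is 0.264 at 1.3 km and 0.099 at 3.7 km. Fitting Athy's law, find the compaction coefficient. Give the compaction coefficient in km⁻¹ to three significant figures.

Athy: φ(z) = φ₀ e^(−kz) ⇒ φ₁/φ₂ = e^{k(z₂−z₁)} ⇒ k = ln(φ₁/φ₂)/(z₂−z₁)
k = ln(0.264/0.099) / (3.7 − 1.3) = ln(2.667) / 2.4 = 0.9808 / 2.4 = 0.4087 km⁻¹

0.409 km⁻¹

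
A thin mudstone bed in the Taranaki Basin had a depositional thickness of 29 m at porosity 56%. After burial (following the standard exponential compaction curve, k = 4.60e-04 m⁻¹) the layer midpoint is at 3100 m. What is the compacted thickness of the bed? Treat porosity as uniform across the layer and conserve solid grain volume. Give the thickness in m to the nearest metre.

15 m

Working in km (1 km = 1000 m; k in km⁻¹ = k in m⁻¹ × 1000):
Porosity at 3.1 km: n = 0.56·exp(−0.46×3.1) = 0.1346
Solid-volume conservation: h(1−n) = h₀(1−n₀) ⇒ h = h₀·(1−n₀)/(1−n)
h = 0.029 × (1 − 0.56)/(1 − 0.1346) = 0.029 × 0.5084 = 0.0147 km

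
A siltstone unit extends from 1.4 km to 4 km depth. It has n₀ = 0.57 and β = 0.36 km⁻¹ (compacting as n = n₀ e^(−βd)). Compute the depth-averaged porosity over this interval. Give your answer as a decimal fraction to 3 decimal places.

0.224

⟨n⟩ = (1/(d₂−d₁)) ∫ n₀ e^(−βd) dd = n₀·(e^(−β·d₁) − e^(−β·d₂)) / (β·(d₂−d₁))
e^(−0.36×1.4) = 0.6041; e^(−0.36×4) = 0.2369
⟨n⟩ = 0.57 × (0.6041 − 0.2369) / (0.36 × 2.6) = 0.57 × 0.3923 = 0.2236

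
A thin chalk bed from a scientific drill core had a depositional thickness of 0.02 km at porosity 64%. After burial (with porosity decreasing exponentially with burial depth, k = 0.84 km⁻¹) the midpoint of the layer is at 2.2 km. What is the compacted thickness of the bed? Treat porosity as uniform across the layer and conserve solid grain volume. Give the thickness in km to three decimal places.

Porosity at 2.2 km: φ = 0.64·exp(−0.84×2.2) = 0.1008
Solid-volume conservation: h(1−φ) = h₀(1−φ₀) ⇒ h = h₀·(1−φ₀)/(1−φ)
h = 0.02 × (1 − 0.64)/(1 − 0.1008) = 0.02 × 0.4004 = 0.0080 km

0.008 km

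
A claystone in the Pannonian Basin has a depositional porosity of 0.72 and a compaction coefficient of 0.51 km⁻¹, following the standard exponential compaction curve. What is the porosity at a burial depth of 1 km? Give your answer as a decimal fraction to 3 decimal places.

0.432

n = n₀·exp(−k·z) = 0.72 × exp(−0.51 × 1) = 0.72 × exp(−0.51)
  = 0.72 × 0.6005 = 0.4324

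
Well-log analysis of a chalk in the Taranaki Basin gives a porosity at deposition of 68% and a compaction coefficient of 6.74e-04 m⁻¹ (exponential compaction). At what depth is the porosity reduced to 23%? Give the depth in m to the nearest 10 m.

Working in km (1 km = 1000 m; β in km⁻¹ = β in m⁻¹ × 1000):
Invert Athy's law: d = ln(phi₀/phi) / β
d = ln(0.68/0.23) / 0.674 = ln(2.957) / 0.674 = 1.0840 / 0.674 = 1.608 km

1610 m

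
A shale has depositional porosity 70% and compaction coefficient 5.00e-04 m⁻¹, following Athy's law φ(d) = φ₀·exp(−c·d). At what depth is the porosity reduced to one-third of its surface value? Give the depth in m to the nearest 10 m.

Working in km (1 km = 1000 m; c in km⁻¹ = c in m⁻¹ × 1000):
φ/φ₀ = 1/3 ⇒ exp(−c·d) = 1/3 ⇒ d = ln(3) / c
d = 1.0986 / 0.5 = 2.197 km

2200 m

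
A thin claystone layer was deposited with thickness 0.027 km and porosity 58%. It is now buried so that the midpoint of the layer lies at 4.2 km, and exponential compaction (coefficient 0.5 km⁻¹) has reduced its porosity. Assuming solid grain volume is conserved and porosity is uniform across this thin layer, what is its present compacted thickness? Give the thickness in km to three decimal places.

0.012 km

Porosity at 4.2 km: phi = 0.58·exp(−0.5×4.2) = 0.0710
Solid-volume conservation: h(1−phi) = h₀(1−phi₀) ⇒ h = h₀·(1−phi₀)/(1−phi)
h = 0.027 × (1 − 0.58)/(1 − 0.0710) = 0.027 × 0.4521 = 0.0122 km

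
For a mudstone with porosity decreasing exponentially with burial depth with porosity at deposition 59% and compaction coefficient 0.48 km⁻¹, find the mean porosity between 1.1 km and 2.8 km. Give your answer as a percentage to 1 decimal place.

⟨φ⟩ = (1/(d₂−d₁)) ∫ φ₀ e^(−cd) dd = φ₀·(e^(−c·d₁) − e^(−c·d₂)) / (c·(d₂−d₁))
e^(−0.48×1.1) = 0.5898; e^(−0.48×2.8) = 0.2608
⟨φ⟩ = 0.59 × (0.5898 − 0.2608) / (0.48 × 1.7) = 0.59 × 0.4032 = 0.2379

23.8%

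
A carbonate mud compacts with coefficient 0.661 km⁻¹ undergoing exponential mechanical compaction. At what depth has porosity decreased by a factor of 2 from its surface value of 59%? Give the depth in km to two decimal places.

1.05 km

phi/phi₀ = 1/2 ⇒ exp(−β·d) = 1/2 ⇒ d = ln(2) / β
d = 0.6931 / 0.661 = 1.049 km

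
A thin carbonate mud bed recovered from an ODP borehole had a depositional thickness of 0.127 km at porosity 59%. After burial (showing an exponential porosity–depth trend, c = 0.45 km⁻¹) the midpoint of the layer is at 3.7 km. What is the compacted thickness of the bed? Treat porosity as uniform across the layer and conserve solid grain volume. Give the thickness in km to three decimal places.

0.059 km

Porosity at 3.7 km: phi = 0.59·exp(−0.45×3.7) = 0.1116
Solid-volume conservation: h(1−phi) = h₀(1−phi₀) ⇒ h = h₀·(1−phi₀)/(1−phi)
h = 0.127 × (1 − 0.59)/(1 − 0.1116) = 0.127 × 0.4615 = 0.0586 km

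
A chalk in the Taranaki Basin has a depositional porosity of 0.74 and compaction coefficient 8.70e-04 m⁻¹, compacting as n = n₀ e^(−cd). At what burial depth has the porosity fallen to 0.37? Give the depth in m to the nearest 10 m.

Working in km (1 km = 1000 m; c in km⁻¹ = c in m⁻¹ × 1000):
Invert Athy's law: d = ln(n₀/n) / c
d = ln(0.74/0.37) / 0.87 = ln(2) / 0.87 = 0.6931 / 0.87 = 0.797 km

800 m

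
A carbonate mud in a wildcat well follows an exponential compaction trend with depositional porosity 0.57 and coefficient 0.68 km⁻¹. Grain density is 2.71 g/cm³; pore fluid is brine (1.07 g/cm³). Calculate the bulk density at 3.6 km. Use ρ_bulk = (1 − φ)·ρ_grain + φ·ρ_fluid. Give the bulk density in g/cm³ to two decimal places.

Porosity at depth: phi = 0.57·exp(−0.68×3.6) = 0.57×0.0865 = 0.0493
Bulk density: ρ_b = (1−phi)ρ_g + phi·ρ_f = 0.9507×2.71 + 0.0493×1.07
       = 2.576 + 0.053 = 2.629 g/cm³

2.63 g/cm³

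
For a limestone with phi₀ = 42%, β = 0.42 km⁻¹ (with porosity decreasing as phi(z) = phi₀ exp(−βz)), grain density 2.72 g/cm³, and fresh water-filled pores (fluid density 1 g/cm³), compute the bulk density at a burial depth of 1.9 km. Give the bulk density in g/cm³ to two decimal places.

2.39 g/cm³

Porosity at depth: phi = 0.42·exp(−0.42×1.9) = 0.42×0.4502 = 0.1891
Bulk density: ρ_b = (1−phi)ρ_g + phi·ρ_f = 0.8109×2.72 + 0.1891×1
       = 2.206 + 0.189 = 2.395 g/cm³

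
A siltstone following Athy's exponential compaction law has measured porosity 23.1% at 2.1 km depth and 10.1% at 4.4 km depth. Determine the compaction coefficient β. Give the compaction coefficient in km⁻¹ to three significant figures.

0.360 km⁻¹

Athy: φ(z) = φ₀ e^(−βz) ⇒ φ₁/φ₂ = e^{β(z₂−z₁)} ⇒ β = ln(φ₁/φ₂)/(z₂−z₁)
β = ln(0.231/0.101) / (4.4 − 2.1) = ln(2.287) / 2.3 = 0.8273 / 2.3 = 0.3597 km⁻¹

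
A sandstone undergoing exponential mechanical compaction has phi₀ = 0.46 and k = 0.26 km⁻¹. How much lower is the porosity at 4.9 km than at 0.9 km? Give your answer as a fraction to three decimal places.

phi(0.9) = 0.46·e^(−0.26×0.9) = 0.3640
phi(4.9) = 0.46·e^(−0.26×4.9) = 0.1287
Δphi = 0.3640 − 0.1287 = 0.2354

0.235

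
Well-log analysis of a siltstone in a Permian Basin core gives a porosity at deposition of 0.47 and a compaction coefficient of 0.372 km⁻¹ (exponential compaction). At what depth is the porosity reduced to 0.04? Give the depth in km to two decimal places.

Invert Athy's law: Z = ln(n₀/n) / β
Z = ln(0.47/0.04) / 0.372 = ln(11.75) / 0.372 = 2.4639 / 0.372 = 6.623 km

6.62 km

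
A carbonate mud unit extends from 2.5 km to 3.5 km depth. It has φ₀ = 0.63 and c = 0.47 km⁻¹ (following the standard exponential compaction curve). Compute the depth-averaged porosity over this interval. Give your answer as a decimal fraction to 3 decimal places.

0.155

⟨φ⟩ = (1/(z₂−z₁)) ∫ φ₀ e^(−cz) dz = φ₀·(e^(−c·z₁) − e^(−c·z₂)) / (c·(z₂−z₁))
e^(−0.47×2.5) = 0.3088; e^(−0.47×3.5) = 0.1930
⟨φ⟩ = 0.63 × (0.3088 − 0.1930) / (0.47 × 1) = 0.63 × 0.2464 = 0.1552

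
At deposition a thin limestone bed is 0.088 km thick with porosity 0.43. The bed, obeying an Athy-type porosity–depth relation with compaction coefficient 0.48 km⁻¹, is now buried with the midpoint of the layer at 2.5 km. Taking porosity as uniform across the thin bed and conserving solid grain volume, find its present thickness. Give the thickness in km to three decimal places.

0.058 km

Porosity at 2.5 km: n = 0.43·exp(−0.48×2.5) = 0.1295
Solid-volume conservation: h(1−n) = h₀(1−n₀) ⇒ h = h₀·(1−n₀)/(1−n)
h = 0.088 × (1 − 0.43)/(1 − 0.1295) = 0.088 × 0.6548 = 0.0576 km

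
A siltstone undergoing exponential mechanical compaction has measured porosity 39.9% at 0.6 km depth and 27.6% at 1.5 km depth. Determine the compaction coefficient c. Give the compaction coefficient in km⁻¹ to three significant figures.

0.410 km⁻¹

Athy: φ(d) = φ₀ e^(−cd) ⇒ φ₁/φ₂ = e^{c(d₂−d₁)} ⇒ c = ln(φ₁/φ₂)/(d₂−d₁)
c = ln(0.399/0.276) / (1.5 − 0.6) = ln(1.446) / 0.9 = 0.3686 / 0.9 = 0.4095 km⁻¹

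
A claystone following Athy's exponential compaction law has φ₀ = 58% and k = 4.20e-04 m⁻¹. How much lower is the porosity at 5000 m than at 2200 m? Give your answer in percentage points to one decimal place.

15.9 percentage points

Working in km (1 km = 1000 m; k in km⁻¹ = k in m⁻¹ × 1000):
φ(2.2) = 0.58·e^(−0.42×2.2) = 0.2302
φ(5) = 0.58·e^(−0.42×5) = 0.0710
Δφ = 0.2302 − 0.0710 = 0.1592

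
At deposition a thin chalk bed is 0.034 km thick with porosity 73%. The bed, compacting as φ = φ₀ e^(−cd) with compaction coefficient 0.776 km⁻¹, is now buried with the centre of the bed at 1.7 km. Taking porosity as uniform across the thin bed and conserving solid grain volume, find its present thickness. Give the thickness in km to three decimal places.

0.011 km

Porosity at 1.7 km: φ = 0.73·exp(−0.776×1.7) = 0.1952
Solid-volume conservation: h(1−φ) = h₀(1−φ₀) ⇒ h = h₀·(1−φ₀)/(1−φ)
h = 0.034 × (1 − 0.73)/(1 − 0.1952) = 0.034 × 0.3355 = 0.0114 km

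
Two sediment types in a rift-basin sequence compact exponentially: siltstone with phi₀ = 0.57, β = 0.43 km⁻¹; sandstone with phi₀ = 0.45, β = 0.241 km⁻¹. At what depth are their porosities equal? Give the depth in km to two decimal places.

1.25 km

Set phi₀ₐ e^(−βₐz) = phi₀ᵦ e^(−βᵦz) ⇒ ln(phi₀ₐ/phi₀ᵦ) = (βₐ − βᵦ)·z
z = ln(0.57/0.45) / (0.43 − 0.241) = 0.2364 / 0.189 = 1.251 km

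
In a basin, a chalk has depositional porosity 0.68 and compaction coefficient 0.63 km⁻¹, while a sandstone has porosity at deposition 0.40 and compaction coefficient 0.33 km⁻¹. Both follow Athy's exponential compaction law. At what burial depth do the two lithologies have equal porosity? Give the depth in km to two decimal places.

Set n₀ₐ e^(−βₐd) = n₀ᵦ e^(−βᵦd) ⇒ ln(n₀ₐ/n₀ᵦ) = (βₐ − βᵦ)·d
d = ln(0.68/0.4) / (0.63 − 0.33) = 0.5306 / 0.3 = 1.769 km

1.77 km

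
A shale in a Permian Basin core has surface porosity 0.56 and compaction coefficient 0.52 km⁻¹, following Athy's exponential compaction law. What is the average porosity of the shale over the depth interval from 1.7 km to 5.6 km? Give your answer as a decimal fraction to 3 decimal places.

0.099

⟨φ⟩ = (1/(d₂−d₁)) ∫ φ₀ e^(−cd) dd = φ₀·(e^(−c·d₁) − e^(−c·d₂)) / (c·(d₂−d₁))
e^(−0.52×1.7) = 0.4131; e^(−0.52×5.6) = 0.0544
⟨φ⟩ = 0.56 × (0.4131 − 0.0544) / (0.52 × 3.9) = 0.56 × 0.1769 = 0.0991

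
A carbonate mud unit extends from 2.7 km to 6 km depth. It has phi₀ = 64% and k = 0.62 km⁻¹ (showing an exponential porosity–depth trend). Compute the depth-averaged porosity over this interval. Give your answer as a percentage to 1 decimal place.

5.1%

⟨phi⟩ = (1/(z₂−z₁)) ∫ phi₀ e^(−kz) dz = phi₀·(e^(−k·z₁) − e^(−k·z₂)) / (k·(z₂−z₁))
e^(−0.62×2.7) = 0.1875; e^(−0.62×6) = 0.0242
⟨phi⟩ = 0.64 × (0.1875 − 0.0242) / (0.62 × 3.3) = 0.64 × 0.0798 = 0.0511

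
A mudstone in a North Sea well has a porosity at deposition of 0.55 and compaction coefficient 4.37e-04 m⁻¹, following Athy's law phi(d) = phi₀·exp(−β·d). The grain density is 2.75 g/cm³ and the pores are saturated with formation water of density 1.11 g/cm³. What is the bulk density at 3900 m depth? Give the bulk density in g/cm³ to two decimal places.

Working in km (1 km = 1000 m; β in km⁻¹ = β in m⁻¹ × 1000):
Porosity at depth: phi = 0.55·exp(−0.437×3.9) = 0.55×0.1819 = 0.1000
Bulk density: ρ_b = (1−phi)ρ_g + phi·ρ_f = 0.9000×2.75 + 0.1000×1.11
       = 2.475 + 0.111 = 2.586 g/cm³

2.59 g/cm³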